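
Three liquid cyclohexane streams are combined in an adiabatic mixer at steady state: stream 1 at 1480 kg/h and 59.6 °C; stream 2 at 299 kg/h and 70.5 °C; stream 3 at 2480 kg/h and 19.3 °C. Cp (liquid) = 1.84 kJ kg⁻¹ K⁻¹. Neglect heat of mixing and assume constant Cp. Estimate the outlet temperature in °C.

No heat crosses the boundary, so H_out = H_in.
T_out = Σ ṁᵢCp,ᵢTᵢ / Σ ṁᵢCp,ᵢ
      = 289160 / 7836.6 = 36.899 °C

T_out = 36.9 °C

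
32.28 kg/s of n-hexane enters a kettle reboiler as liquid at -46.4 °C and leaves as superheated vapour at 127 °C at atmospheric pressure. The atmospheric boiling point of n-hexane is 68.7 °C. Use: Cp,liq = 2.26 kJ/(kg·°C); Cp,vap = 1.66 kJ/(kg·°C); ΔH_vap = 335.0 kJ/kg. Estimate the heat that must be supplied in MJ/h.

liquid -46.4→68.7 °C: 260.13 kJ/kg
vaporisation at 68.7 °C: 335 kJ/kg
vapour 68.7→127 °C: 96.778 kJ/kg
Δh = 260.13 + 335 + 96.778 = 691.9 kJ/kg
Q = ṁ·Δh = 32.28 kg/s × 691.9 kJ/kg = 22335 kJ/s
|Q| = 22335 kW = 80405 MJ/h

Q = 80400 MJ/h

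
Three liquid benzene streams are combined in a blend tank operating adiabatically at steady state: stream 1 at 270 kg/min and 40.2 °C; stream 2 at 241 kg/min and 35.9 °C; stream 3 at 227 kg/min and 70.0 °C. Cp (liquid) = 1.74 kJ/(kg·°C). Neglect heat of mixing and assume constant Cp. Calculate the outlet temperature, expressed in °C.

T_out = 48.0 °C

Energy balance with Q = 0: Σ ṁᵢCp,ᵢ(T_out − Tᵢ) = 0
Σ ṁᵢCp,ᵢTᵢ = 270×1.74×40.2 + 241×1.74×35.9 + 227×1.74×70.0 = 61589
Σ ṁᵢCp,ᵢ = 270×1.74 + 241×1.74 + 227×1.74 = 1284.1
T_out = 61589 / 1284.1 = 47.962 °C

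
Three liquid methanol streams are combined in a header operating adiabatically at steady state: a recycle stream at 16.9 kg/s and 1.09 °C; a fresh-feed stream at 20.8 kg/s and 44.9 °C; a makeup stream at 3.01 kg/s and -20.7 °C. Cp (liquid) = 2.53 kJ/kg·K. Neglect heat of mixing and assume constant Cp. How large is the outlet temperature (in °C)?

T_out = 21.9 °C

Energy balance with Q = 0: Σ ṁᵢCp,ᵢ(T_out − Tᵢ) = 0
T_out = Σ ṁᵢCp,ᵢTᵢ / Σ ṁᵢCp,ᵢ
      = 2251.8 / 103 = 21.863 °C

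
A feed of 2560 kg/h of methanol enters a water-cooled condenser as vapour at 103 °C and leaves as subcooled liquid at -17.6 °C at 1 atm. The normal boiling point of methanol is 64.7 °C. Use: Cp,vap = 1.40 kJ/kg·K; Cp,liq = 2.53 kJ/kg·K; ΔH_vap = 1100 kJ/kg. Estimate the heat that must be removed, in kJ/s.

vapour 103→64.7 °C: -53.62 kJ/kg
condensation at 64.7 °C: -1100 kJ/kg
liquid 64.7→-17.6 °C: -208.22 kJ/kg
Δh = -53.62 + -1100 + -208.22 = -1361.8 kJ/kg
Q = ṁ·Δh = 2560 kg/h × -1361.8 kJ/kg = -3.4863e+06 kJ/h
|Q| = 968.42 kW

Q_c = 968 kJ/s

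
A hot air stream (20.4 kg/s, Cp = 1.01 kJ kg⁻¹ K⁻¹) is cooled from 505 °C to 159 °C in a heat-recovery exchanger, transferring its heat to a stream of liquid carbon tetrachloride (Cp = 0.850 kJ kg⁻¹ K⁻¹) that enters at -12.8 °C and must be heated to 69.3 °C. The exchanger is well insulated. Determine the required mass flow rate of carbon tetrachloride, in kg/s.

ṁ_c = 102 kg/s

Heat released by hot stream: Q = 20.4 × 1.01 × (505 − 159) = 7129 kJ/s
Energy balance on cold side (adiabatic exchanger): Q = ṁ_c·Cp_c·(T_c,out − T_c,in)
ṁ_c = 7129 / [0.850 × (69.3 − -12.8)] = 102.16 kg/s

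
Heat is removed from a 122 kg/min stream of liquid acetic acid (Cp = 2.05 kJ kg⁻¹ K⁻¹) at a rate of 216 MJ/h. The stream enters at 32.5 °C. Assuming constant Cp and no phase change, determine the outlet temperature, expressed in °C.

T_out = 18.1 °C

Q = 216 MJ/h = 3600 kJ/min
ΔT = Q/(ṁ·Cp) = 3600/(122×2.05) = 14.394 K
T_out = 32.5 − 14.394 = 18.106 °C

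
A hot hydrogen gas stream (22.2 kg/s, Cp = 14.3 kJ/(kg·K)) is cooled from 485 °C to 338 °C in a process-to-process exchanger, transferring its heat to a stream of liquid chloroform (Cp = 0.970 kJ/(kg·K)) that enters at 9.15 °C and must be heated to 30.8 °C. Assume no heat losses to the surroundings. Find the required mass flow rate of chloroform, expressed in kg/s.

ṁ_c = 2220 kg/s

Heat released by hot stream: Q = 22.2 × 14.3 × (485 − 338) = 46667 kJ/s
Energy balance on cold side (adiabatic exchanger): Q = ṁ_c·Cp_c·(T_c,out − T_c,in)
ṁ_c = 46667 / [0.970 × (30.8 − 9.15)] = 2222.2 kg/s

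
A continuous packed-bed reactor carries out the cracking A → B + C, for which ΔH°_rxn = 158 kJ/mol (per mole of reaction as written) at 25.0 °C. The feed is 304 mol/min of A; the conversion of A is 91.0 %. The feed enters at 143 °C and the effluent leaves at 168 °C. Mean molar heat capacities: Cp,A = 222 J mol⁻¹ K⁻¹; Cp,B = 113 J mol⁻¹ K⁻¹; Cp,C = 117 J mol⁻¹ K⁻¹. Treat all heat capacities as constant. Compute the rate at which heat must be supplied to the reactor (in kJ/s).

Q_in = 762 kJ/s

Extent of reaction ξ = 0.910 × 304 = 276.64 mol/min
Reaction term: ξ·ΔH°_rxn = 276.64 × 158 = 43709 kJ/min
Sensible, feed 143→25 °C: -7963.6 kJ/min
Outlet flows (mol/min): A 27.36, B 276.64, C 276.64
Sensible, products 25→168 °C: 9967.3 kJ/min
Q = ΔH = 45713 kJ/min = 761.88 kW
Heat supplied = 761.88 kJ/s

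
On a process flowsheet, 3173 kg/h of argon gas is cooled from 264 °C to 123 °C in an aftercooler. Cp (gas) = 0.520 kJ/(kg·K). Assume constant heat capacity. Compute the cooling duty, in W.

Q = ṁ·Cp·ΔT = 3173 × 0.520 × (123 − 264) = -232640 kJ/h
Converting: 232640 / 3600 s = 64.623 kW
Cooling duty = 64623 W

Q_c = 64600 W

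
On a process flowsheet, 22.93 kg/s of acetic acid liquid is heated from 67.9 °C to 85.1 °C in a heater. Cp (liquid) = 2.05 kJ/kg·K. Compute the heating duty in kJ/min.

Q = ṁ·Cp·ΔT = 22.93 × 2.05 × (85.1 − 67.9) = 808.51 kJ/s
Heating duty = 48511 kJ/min

Q = 48500 kJ/min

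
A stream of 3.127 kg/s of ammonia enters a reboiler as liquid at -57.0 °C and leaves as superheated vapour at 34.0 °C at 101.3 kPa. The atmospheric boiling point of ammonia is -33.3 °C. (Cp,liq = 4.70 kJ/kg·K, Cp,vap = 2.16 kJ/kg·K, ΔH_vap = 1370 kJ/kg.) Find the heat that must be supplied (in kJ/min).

Q = 305000 kJ/min

liquid -57.0→-33.3 °C: 111.39 kJ/kg
vaporisation at -33.3 °C: 1370 kJ/kg
vapour -33.3→34.0 °C: 145.37 kJ/kg
Δh = 111.39 + 1370 + 145.37 = 1626.8 kJ/kg
Q = ṁ·Δh = 3.127 kg/s × 1626.8 kJ/kg = 5086.9 kJ/s
|Q| = 5086.9 kW = 305210 kJ/min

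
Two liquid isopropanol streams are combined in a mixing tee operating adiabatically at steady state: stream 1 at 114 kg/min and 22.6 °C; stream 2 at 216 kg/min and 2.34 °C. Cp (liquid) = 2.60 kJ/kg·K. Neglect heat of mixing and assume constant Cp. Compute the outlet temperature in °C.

T_out = 9.34 °C

Energy balance with Q = 0: Σ ṁᵢCp,ᵢ(T_out − Tᵢ) = 0
Σ ṁᵢCp,ᵢTᵢ = 114×2.60×22.6 + 216×2.60×2.34 = 8012.8
Σ ṁᵢCp,ᵢ = 114×2.60 + 216×2.60 = 858
T_out = 8012.8 / 858 = 9.3389 °C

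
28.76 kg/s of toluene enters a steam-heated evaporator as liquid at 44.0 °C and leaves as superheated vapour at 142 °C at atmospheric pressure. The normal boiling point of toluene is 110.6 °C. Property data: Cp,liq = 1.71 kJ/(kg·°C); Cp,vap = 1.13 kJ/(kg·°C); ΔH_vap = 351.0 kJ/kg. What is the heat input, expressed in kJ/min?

liquid 44.0→110.6 °C: 113.89 kJ/kg
vaporisation at 110.6 °C: 351 kJ/kg
vapour 110.6→142 °C: 35.482 kJ/kg
Δh = 113.89 + 351 + 35.482 = 500.37 kJ/kg
Q = ṁ·Δh = 28.76 kg/s × 500.37 kJ/kg = 14391 kJ/s
|Q| = 14391 kW = 863440 kJ/min

Q = 863000 kJ/min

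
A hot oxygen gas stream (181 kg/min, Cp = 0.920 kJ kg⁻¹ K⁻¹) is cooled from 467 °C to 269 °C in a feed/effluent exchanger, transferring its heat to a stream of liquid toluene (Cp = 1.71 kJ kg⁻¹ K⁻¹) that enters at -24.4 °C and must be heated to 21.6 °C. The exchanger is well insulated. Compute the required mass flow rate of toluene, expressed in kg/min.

Heat released by hot stream: Q = 181 × 0.920 × (467 − 269) = 32971 kJ/min
Energy balance on cold side (adiabatic exchanger): Q = ṁ_c·Cp_c·(T_c,out − T_c,in)
ṁ_c = 32971 / [1.71 × (21.6 − -24.4)] = 419.16 kg/min

ṁ_c = 419 kg/min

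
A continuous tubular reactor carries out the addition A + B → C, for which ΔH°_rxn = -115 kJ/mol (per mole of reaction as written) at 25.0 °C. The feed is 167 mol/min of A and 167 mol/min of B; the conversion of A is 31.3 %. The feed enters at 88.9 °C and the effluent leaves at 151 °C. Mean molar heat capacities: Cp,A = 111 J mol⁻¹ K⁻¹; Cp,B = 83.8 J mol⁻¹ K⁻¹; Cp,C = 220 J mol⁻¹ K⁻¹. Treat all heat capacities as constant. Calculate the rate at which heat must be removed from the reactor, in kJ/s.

Extent of reaction ξ = 0.313 × 167 = 52.271 mol/min
Reaction term: ξ·ΔH°_rxn = 52.271 × -115 = -6011.2 kJ/min
Sensible, feed 88.9→25 °C: -2078.8 kJ/min
Outlet flows (mol/min): A 114.73, B 114.73, C 52.271
Sensible, products 25→151 °C: 4265 kJ/min
Q = ΔH = -3825 kJ/min = -63.75 kW
Heat removed = 63.75 kJ/s

Q_out = 63.7 kJ/s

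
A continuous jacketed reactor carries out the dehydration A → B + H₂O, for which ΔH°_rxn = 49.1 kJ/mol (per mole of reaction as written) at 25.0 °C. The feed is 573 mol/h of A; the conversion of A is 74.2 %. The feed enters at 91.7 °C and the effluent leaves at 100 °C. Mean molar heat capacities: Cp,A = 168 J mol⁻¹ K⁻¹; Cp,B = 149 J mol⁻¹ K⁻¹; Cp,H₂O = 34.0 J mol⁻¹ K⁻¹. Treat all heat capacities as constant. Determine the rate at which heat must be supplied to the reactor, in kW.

Extent of reaction ξ = 0.742 × 573 = 425.17 mol/h
Reaction term: ξ·ΔH°_rxn = 425.17 × 49.1 = 20876 kJ/h
Sensible, feed 91.7→25 °C: -6420.8 kJ/h
Outlet flows (mol/h): A 147.83, B 425.17, H₂O 425.17
Sensible, products 25→100 °C: 7698.1 kJ/h
Q = ΔH = 22153 kJ/h = 6.1536 kW
Heat supplied = 6.1536 kW

Q_in = 6.15 kW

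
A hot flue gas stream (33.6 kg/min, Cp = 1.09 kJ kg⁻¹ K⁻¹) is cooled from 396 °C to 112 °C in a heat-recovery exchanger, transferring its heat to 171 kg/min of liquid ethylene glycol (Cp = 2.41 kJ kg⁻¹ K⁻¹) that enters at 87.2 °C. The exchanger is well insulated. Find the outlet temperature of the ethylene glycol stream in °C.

T_c,out = 112 °C

Heat released by hot stream: Q = 33.6 × 1.09 × (396 − 112) = 10401 kJ/min
Energy balance on cold side (adiabatic exchanger): Q = ṁ_c·Cp_c·(T_c,out − T_c,in)
T_c,out = 87.2 + 10401/(171 × 2.41) = 112.44 °C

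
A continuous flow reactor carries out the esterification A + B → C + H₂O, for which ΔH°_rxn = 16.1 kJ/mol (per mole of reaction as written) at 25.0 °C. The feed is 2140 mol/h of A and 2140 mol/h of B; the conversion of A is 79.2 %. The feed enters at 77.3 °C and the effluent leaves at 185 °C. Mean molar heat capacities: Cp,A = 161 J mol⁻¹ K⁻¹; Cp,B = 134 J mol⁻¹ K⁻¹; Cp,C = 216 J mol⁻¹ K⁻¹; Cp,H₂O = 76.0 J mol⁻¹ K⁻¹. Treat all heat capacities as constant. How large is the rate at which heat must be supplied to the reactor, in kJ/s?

Extent of reaction ξ = 0.792 × 2140 = 1694.9 mol/h
Reaction term: ξ·ΔH°_rxn = 1694.9 × 16.1 = 27288 kJ/h
Sensible, feed 77.3→25 °C: -33017 kJ/h
Outlet flows (mol/h): A 445.12, B 445.12, C 1694.9, H₂O 1694.9
Sensible, products 25→185 °C: 100190 kJ/h
Q = ΔH = 94465 kJ/h = 26.24 kW
Heat supplied = 26.24 kJ/s

Q_in = 26.2 kJ/s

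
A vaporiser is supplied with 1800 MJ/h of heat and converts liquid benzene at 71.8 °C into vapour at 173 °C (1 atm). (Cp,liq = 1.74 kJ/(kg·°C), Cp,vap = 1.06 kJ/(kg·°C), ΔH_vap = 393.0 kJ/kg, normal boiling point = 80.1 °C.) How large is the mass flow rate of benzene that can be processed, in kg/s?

Δh = 1.74×(80.1−71.8) + 393.0 + 1.06×(173−80.1) = 505.92 kJ/kg
Q = 1800 MJ/h = 500 kJ/s = 500 kJ/s
ṁ = Q/Δh = 500 / 505.92 = 0.98831 kg/s

ṁ = 0.988 kg/s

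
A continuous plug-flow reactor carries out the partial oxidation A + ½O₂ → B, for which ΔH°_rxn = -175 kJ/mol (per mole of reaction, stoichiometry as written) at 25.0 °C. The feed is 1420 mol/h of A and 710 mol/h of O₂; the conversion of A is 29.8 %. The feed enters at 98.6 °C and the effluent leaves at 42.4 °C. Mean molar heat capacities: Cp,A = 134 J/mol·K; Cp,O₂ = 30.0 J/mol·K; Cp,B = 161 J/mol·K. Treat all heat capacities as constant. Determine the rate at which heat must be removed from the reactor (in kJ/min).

Q_out = 1430 kJ/min

Extent of reaction ξ = 0.298 × 1420 = 423.16 mol/h
Reaction term: ξ·ΔH°_rxn = 423.16 × -175 = -74053 kJ/h
Sensible, feed 98.6→25 °C: -15572 kJ/h
Outlet flows (mol/h): A 996.84, O₂ 498.42, B 423.16
Sensible, products 25→42.4 °C: 3769.8 kJ/h
Q = ΔH = -85855 kJ/h = -23.849 kW
Heat removed = 1430.9 kJ/min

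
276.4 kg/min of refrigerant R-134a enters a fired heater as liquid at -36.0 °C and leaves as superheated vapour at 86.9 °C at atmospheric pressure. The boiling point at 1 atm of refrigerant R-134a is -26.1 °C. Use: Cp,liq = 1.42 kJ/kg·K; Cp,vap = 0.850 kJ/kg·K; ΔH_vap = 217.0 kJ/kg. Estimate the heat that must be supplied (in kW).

Q = 1510 kW

liquid -36.0→-26.1 °C: 14.058 kJ/kg
vaporisation at -26.1 °C: 217 kJ/kg
vapour -26.1→86.9 °C: 96.05 kJ/kg
Δh = 14.058 + 217 + 96.05 = 327.11 kJ/kg
Q = ṁ·Δh = 276.4 kg/min × 327.11 kJ/kg = 90413 kJ/min
|Q| = 1506.9 kW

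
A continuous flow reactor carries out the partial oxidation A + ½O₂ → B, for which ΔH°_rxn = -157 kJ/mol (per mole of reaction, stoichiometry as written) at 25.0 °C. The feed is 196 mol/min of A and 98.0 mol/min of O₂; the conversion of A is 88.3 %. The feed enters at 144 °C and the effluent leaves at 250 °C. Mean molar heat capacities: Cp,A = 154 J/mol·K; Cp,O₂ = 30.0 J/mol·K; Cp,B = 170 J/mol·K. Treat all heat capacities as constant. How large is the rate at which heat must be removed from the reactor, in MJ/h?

Q_out = 1420 MJ/h

Extent of reaction ξ = 0.883 × 196 = 173.07 mol/min
Reaction term: ξ·ΔH°_rxn = 173.07 × -157 = -27172 kJ/min
Sensible, feed 144→25 °C: -3941.8 kJ/min
Outlet flows (mol/min): A 22.932, O₂ 11.466, B 173.07
Sensible, products 25→250 °C: 7491.8 kJ/min
Q = ΔH = -23622 kJ/min = -393.69 kW
Heat removed = 1417.3 MJ/h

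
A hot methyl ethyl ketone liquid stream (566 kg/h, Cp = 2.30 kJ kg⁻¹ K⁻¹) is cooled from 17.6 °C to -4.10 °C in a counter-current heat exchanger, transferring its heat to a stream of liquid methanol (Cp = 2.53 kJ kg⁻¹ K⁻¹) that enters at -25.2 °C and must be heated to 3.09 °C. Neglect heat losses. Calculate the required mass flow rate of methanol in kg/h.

ṁ_c = 395 kg/h

Heat released by hot stream: Q = 566 × 2.30 × (17.6 − -4.10) = 28249 kJ/h
Energy balance on cold side (adiabatic exchanger): Q = ṁ_c·Cp_c·(T_c,out − T_c,in)
ṁ_c = 28249 / [2.53 × (3.09 − -25.2)] = 394.68 kg/h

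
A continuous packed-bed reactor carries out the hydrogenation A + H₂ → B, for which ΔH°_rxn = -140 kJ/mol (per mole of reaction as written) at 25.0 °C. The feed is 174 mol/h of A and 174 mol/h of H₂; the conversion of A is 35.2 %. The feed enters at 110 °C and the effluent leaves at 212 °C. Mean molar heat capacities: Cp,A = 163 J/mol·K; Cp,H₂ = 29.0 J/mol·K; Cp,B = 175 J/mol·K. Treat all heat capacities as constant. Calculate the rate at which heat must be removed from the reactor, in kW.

Q_out = 1.49 kW

Extent of reaction ξ = 0.352 × 174 = 61.248 mol/h
Reaction term: ξ·ΔH°_rxn = 61.248 × -140 = -8574.7 kJ/h
Sensible, feed 110→25 °C: -2839.7 kJ/h
Outlet flows (mol/h): A 112.75, H₂ 112.75, B 61.248
Sensible, products 25→212 °C: 6052.6 kJ/h
Q = ΔH = -5361.8 kJ/h = -1.4894 kW
Heat removed = 1.4894 kW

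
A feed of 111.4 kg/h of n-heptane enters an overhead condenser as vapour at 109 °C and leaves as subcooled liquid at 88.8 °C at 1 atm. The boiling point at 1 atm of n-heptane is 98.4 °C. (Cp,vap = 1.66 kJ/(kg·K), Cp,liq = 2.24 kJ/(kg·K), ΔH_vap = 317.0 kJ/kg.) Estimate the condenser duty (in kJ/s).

Q_c = 11.0 kJ/s

vapour 109→98.4 °C: -17.596 kJ/kg
condensation at 98.4 °C: -317 kJ/kg
liquid 98.4→88.8 °C: -21.504 kJ/kg
Δh = -17.596 + -317 + -21.504 = -356.1 kJ/kg
Q = ṁ·Δh = 111.4 kg/h × -356.1 kJ/kg = -39670 kJ/h
|Q| = 11.019 kW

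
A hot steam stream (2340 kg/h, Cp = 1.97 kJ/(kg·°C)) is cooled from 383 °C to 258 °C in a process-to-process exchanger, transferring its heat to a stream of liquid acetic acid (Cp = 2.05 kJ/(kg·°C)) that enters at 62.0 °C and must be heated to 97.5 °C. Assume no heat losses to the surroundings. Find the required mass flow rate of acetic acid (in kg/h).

ṁ_c = 7920 kg/h

Heat released by hot stream: Q = 2340 × 1.97 × (383 − 258) = 576220 kJ/h
Energy balance on cold side (adiabatic exchanger): Q = ṁ_c·Cp_c·(T_c,out − T_c,in)
ṁ_c = 576220 / [2.05 × (97.5 − 62.0)] = 7917.9 kg/h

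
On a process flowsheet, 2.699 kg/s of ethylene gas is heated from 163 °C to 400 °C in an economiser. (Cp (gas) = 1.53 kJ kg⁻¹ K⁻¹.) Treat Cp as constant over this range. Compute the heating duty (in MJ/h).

Q = ṁ·Cp·ΔT = 2.699 × 1.53 × (400 − 163) = 978.68 kJ/s
Heating duty = 3523.3 MJ/h

Q = 3520 MJ/h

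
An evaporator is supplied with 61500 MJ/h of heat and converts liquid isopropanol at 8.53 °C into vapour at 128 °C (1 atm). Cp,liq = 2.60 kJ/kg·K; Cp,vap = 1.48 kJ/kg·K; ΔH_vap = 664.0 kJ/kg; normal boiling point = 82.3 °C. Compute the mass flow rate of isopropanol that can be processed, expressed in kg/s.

ṁ = 18.5 kg/s

Δh = 2.60×(82.3−8.53) + 664.0 + 1.48×(128−82.3) = 923.44 kJ/kg
Q = 61500 MJ/h = 17083 kJ/s = 17083 kJ/s
ṁ = Q/Δh = 17083 / 923.44 = 18.5 kg/s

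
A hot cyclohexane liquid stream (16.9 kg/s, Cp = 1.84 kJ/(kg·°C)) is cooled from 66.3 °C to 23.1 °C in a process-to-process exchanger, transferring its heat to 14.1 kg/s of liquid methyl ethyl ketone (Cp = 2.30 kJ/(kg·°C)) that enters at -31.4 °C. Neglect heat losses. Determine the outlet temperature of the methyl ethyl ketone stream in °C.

Heat released by hot stream: Q = 16.9 × 1.84 × (66.3 − 23.1) = 1343.3 kJ/s
Energy balance on cold side (adiabatic exchanger): Q = ṁ_c·Cp_c·(T_c,out − T_c,in)
T_c,out = -31.4 + 1343.3/(14.1 × 2.30) = 10.023 °C

T_c,out = 10.0 °C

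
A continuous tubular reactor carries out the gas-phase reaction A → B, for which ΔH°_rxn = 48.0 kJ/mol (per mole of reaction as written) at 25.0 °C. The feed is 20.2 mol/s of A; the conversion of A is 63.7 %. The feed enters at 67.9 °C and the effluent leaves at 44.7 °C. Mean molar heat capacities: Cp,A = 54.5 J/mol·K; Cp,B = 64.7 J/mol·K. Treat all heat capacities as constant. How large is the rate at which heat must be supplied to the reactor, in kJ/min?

Extent of reaction ξ = 0.637 × 20.2 = 12.867 mol/s
Reaction term: ξ·ΔH°_rxn = 12.867 × 48.0 = 617.64 kJ/s
Sensible, feed 67.9→25 °C: -47.229 kJ/s
Outlet flows (mol/s): A 7.3326, B 12.867
Sensible, products 25→44.7 °C: 24.273 kJ/s
Q = ΔH = 594.68 kJ/s = 594.68 kW
Heat supplied = 35681 kJ/min

Q_in = 35700 kJ/min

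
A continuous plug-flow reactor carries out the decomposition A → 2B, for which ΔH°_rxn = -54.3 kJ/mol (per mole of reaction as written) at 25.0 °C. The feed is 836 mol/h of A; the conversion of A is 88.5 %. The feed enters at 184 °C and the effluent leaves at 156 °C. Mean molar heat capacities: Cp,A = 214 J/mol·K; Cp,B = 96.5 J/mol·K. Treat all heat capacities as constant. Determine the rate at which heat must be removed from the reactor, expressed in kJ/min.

Q_out = 787 kJ/min

Extent of reaction ξ = 0.885 × 836 = 739.86 mol/h
Reaction term: ξ·ΔH°_rxn = 739.86 × -54.3 = -40174 kJ/h
Sensible, feed 184→25 °C: -28446 kJ/h
Outlet flows (mol/h): A 96.14, B 1479.7
Sensible, products 25→156 °C: 21401 kJ/h
Q = ΔH = -47219 kJ/h = -13.116 kW
Heat removed = 786.98 kJ/min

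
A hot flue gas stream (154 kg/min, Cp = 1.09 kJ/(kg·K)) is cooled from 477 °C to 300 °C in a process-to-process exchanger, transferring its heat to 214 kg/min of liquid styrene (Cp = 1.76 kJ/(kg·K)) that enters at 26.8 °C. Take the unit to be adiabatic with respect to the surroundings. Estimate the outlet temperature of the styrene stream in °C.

Heat released by hot stream: Q = 154 × 1.09 × (477 − 300) = 29711 kJ/min
Energy balance on cold side (adiabatic exchanger): Q = ṁ_c·Cp_c·(T_c,out − T_c,in)
T_c,out = 26.8 + 29711/(214 × 1.76) = 105.68 °C

T_c,out = 106 °C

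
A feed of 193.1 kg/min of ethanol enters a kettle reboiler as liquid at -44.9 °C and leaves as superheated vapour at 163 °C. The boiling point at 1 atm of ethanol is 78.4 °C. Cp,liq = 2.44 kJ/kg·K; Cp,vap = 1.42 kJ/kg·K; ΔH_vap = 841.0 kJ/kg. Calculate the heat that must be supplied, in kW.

liquid -44.9→78.4 °C: 300.85 kJ/kg
vaporisation at 78.4 °C: 841 kJ/kg
vapour 78.4→163 °C: 120.13 kJ/kg
Δh = 300.85 + 841 + 120.13 = 1262 kJ/kg
Q = ṁ·Δh = 193.1 kg/min × 1262 kJ/kg = 243690 kJ/min
|Q| = 4061.5 kW

Q = 4060 kW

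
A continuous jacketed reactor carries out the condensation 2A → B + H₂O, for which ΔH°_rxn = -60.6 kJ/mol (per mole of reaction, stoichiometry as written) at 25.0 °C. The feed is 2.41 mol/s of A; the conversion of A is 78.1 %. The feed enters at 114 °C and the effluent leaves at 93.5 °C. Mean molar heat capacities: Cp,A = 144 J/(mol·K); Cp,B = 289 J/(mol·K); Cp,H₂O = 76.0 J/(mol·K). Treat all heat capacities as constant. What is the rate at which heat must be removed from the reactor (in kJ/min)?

Q_out = 3550 kJ/min

Extent of reaction ξ = 0.781 × 2.41 / 2 = 0.94111 mol/s
Reaction term: ξ·ΔH°_rxn = 0.94111 × -60.6 = -57.031 kJ/s
Sensible, feed 114→25 °C: -30.887 kJ/s
Outlet flows (mol/s): A 0.52779, B 0.94111, H₂O 0.94111
Sensible, products 25→93.5 °C: 28.736 kJ/s
Q = ΔH = -59.181 kJ/s = -59.181 kW
Heat removed = 3550.9 kJ/min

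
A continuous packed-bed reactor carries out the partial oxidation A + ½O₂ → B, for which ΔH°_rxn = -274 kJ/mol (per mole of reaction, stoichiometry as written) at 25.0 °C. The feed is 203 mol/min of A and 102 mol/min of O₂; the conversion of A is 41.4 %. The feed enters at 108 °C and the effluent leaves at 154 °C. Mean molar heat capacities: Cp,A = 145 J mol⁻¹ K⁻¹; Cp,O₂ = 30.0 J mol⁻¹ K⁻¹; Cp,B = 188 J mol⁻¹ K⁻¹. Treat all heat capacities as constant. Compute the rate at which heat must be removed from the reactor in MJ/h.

Q_out = 1270 MJ/h

Extent of reaction ξ = 0.414 × 203 = 84.042 mol/min
Reaction term: ξ·ΔH°_rxn = 84.042 × -274 = -23028 kJ/min
Sensible, feed 108→25 °C: -2697.1 kJ/min
Outlet flows (mol/min): A 118.96, O₂ 59.979, B 84.042
Sensible, products 25→154 °C: 4495.4 kJ/min
Q = ΔH = -21229 kJ/min = -353.82 kW
Heat removed = 1273.8 MJ/h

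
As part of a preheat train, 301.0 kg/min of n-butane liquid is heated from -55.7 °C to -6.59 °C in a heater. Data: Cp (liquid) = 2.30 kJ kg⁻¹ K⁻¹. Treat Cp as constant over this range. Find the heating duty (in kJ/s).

Q = 567 kJ/s

Q = ṁ·Cp·ΔT = 301.0 × 2.30 × (-6.59 − -55.7) = 33999 kJ/min
Converting: 33999 / 60 s = 566.65 kW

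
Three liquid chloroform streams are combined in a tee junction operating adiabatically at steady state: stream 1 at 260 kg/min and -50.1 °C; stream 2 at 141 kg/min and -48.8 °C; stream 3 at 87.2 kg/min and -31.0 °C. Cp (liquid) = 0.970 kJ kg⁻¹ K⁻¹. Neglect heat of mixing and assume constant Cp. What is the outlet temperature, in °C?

T_out = -46.3 °C

No heat crosses the boundary, so H_out = H_in.
T_out = Σ ṁᵢCp,ᵢTᵢ / Σ ṁᵢCp,ᵢ
      = -21932 / 473.55 = -46.313 °C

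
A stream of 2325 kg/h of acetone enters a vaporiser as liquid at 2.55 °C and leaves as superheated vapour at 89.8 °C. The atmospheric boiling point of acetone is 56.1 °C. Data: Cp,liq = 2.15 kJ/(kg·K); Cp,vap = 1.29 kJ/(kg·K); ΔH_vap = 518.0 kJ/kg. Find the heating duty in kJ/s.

Q = 437 kJ/s

liquid 2.55→56.1 °C: 115.13 kJ/kg
vaporisation at 56.1 °C: 518 kJ/kg
vapour 56.1→89.8 °C: 43.473 kJ/kg
Δh = 115.13 + 518 + 43.473 = 676.61 kJ/kg
Q = ṁ·Δh = 2325 kg/h × 676.61 kJ/kg = 1.5731e+06 kJ/h
|Q| = 436.97 kW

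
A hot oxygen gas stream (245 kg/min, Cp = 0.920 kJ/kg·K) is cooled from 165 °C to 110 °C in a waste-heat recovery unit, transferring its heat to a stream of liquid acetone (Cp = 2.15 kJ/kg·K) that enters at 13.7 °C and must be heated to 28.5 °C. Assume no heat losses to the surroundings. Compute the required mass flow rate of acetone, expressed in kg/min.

Heat released by hot stream: Q = 245 × 0.920 × (165 − 110) = 12397 kJ/min
Energy balance on cold side (adiabatic exchanger): Q = ṁ_c·Cp_c·(T_c,out − T_c,in)
ṁ_c = 12397 / [2.15 × (28.5 − 13.7)] = 389.6 kg/min

ṁ_c = 390 kg/min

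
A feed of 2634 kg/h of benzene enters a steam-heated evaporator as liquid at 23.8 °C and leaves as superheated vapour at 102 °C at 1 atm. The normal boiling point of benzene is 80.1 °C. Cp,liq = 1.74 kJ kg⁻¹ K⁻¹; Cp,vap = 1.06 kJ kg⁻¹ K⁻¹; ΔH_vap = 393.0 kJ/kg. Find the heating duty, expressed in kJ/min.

Q = 22600 kJ/min

liquid 23.8→80.1 °C: 97.962 kJ/kg
vaporisation at 80.1 °C: 393 kJ/kg
vapour 80.1→102 °C: 23.214 kJ/kg
Δh = 97.962 + 393 + 23.214 = 514.18 kJ/kg
Q = ṁ·Δh = 2634 kg/h × 514.18 kJ/kg = 1.3543e+06 kJ/h
|Q| = 376.21 kW = 22572 kJ/min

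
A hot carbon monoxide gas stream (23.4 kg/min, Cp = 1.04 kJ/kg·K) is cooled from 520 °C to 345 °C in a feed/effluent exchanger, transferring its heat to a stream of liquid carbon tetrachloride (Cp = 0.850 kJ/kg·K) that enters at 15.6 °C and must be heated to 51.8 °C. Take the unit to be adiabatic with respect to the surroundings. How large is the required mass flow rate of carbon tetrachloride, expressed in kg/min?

ṁ_c = 138 kg/min

Heat released by hot stream: Q = 23.4 × 1.04 × (520 − 345) = 4258.8 kJ/min
Energy balance on cold side (adiabatic exchanger): Q = ṁ_c·Cp_c·(T_c,out − T_c,in)
ṁ_c = 4258.8 / [0.850 × (51.8 − 15.6)] = 138.41 kg/min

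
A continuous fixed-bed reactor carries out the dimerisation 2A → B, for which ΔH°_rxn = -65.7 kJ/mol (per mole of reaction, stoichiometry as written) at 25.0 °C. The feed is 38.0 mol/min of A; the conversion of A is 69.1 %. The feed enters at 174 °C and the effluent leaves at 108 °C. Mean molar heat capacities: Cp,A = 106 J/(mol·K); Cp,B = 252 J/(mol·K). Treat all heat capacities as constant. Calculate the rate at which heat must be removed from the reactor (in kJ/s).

Q_out = 18.1 kJ/s

Extent of reaction ξ = 0.691 × 38.0 / 2 = 13.129 mol/min
Reaction term: ξ·ΔH°_rxn = 13.129 × -65.7 = -862.58 kJ/min
Sensible, feed 174→25 °C: -600.17 kJ/min
Outlet flows (mol/min): A 11.742, B 13.129
Sensible, products 25→108 °C: 377.91 kJ/min
Q = ΔH = -1084.8 kJ/min = -18.081 kW
Heat removed = 18.081 kJ/s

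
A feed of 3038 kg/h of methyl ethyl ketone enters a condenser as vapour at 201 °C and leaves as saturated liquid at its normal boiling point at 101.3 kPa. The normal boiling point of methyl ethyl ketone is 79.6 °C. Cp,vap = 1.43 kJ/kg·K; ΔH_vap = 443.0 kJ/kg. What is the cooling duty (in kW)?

Q_c = 520 kW

vapour 201→79.6 °C: -173.6 kJ/kg
condensation at 79.6 °C: -443 kJ/kg
Δh = -173.6 + -443 = -616.6 kJ/kg
Q = ṁ·Δh = 3038 kg/h × -616.6 kJ/kg = -1.8732e+06 kJ/h
|Q| = 520.34 kW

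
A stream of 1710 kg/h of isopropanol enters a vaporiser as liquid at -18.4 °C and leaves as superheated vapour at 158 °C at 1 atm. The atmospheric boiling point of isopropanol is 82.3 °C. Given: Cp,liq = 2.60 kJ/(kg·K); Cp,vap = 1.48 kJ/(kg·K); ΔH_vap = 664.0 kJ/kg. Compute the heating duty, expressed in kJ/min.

liquid -18.4→82.3 °C: 261.82 kJ/kg
vaporisation at 82.3 °C: 664 kJ/kg
vapour 82.3→158 °C: 112.04 kJ/kg
Δh = 261.82 + 664 + 112.04 = 1037.9 kJ/kg
Q = ṁ·Δh = 1710 kg/h × 1037.9 kJ/kg = 1.7747e+06 kJ/h
|Q| = 492.98 kW = 29579 kJ/min

Q = 29600 kJ/min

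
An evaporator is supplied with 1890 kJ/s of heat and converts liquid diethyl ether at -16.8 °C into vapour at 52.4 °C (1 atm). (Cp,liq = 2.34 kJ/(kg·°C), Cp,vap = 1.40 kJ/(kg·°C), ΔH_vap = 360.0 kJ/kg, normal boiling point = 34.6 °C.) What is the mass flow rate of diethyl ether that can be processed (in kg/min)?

Δh = 2.34×(34.6−-16.8) + 360.0 + 1.40×(52.4−34.6) = 505.2 kJ/kg
Q = 1890 kJ/s = 1890 kJ/s = 113400 kJ/min
ṁ = Q/Δh = 113400 / 505.2 = 224.47 kg/min

ṁ = 224 kg/min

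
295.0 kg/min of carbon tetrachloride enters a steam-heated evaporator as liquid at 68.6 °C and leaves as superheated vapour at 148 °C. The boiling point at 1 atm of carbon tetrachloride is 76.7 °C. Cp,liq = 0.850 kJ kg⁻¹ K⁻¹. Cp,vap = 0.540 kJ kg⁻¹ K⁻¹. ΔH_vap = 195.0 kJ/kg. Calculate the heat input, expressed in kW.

liquid 68.6→76.7 °C: 6.885 kJ/kg
vaporisation at 76.7 °C: 195 kJ/kg
vapour 76.7→148 °C: 38.502 kJ/kg
Δh = 6.885 + 195 + 38.502 = 240.39 kJ/kg
Q = ṁ·Δh = 295.0 kg/min × 240.39 kJ/kg = 70914 kJ/min
|Q| = 1181.9 kW

Q = 1180 kW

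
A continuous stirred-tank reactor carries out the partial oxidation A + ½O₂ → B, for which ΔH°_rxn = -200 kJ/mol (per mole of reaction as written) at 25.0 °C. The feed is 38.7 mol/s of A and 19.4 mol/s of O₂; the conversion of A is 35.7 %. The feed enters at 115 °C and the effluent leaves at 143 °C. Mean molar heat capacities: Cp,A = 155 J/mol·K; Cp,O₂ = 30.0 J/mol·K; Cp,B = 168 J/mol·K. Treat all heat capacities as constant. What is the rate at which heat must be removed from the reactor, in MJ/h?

Q_out = 9300 MJ/h

Extent of reaction ξ = 0.357 × 38.7 = 13.816 mol/s
Reaction term: ξ·ΔH°_rxn = 13.816 × -200 = -2763.2 kJ/s
Sensible, feed 115→25 °C: -592.25 kJ/s
Outlet flows (mol/s): A 24.884, O₂ 12.492, B 13.816
Sensible, products 25→143 °C: 773.24 kJ/s
Q = ΔH = -2582.2 kJ/s = -2582.2 kW
Heat removed = 9295.9 MJ/h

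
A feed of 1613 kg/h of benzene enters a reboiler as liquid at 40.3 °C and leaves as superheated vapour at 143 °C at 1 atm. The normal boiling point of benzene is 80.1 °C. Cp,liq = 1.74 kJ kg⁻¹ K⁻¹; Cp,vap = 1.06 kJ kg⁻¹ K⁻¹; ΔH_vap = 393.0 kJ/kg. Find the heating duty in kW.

Q = 237 kW

liquid 40.3→80.1 °C: 69.252 kJ/kg
vaporisation at 80.1 °C: 393 kJ/kg
vapour 80.1→143 °C: 66.674 kJ/kg
Δh = 69.252 + 393 + 66.674 = 528.93 kJ/kg
Q = ṁ·Δh = 1613 kg/h × 528.93 kJ/kg = 853160 kJ/h
|Q| = 236.99 kW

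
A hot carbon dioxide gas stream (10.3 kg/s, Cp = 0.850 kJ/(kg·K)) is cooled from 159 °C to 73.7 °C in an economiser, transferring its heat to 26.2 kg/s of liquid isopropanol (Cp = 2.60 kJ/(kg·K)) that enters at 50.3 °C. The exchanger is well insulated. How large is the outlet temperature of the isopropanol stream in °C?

T_c,out = 61.3 °C

Heat released by hot stream: Q = 10.3 × 0.850 × (159 − 73.7) = 746.8 kJ/s
Energy balance on cold side (adiabatic exchanger): Q = ṁ_c·Cp_c·(T_c,out − T_c,in)
T_c,out = 50.3 + 746.8/(26.2 × 2.60) = 61.263 °C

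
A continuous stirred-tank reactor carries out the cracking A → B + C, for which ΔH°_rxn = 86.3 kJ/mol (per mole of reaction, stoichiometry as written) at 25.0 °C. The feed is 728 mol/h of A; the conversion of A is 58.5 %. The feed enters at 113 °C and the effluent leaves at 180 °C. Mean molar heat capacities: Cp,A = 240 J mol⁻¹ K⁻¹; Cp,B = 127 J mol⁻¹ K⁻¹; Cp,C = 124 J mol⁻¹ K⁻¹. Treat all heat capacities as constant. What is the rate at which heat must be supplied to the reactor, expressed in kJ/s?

Extent of reaction ξ = 0.585 × 728 = 425.88 mol/h
Reaction term: ξ·ΔH°_rxn = 425.88 × 86.3 = 36753 kJ/h
Sensible, feed 113→25 °C: -15375 kJ/h
Outlet flows (mol/h): A 302.12, B 425.88, C 425.88
Sensible, products 25→180 °C: 27808 kJ/h
Q = ΔH = 49186 kJ/h = 13.663 kW
Heat supplied = 13.663 kJ/s

Q_in = 13.7 kJ/s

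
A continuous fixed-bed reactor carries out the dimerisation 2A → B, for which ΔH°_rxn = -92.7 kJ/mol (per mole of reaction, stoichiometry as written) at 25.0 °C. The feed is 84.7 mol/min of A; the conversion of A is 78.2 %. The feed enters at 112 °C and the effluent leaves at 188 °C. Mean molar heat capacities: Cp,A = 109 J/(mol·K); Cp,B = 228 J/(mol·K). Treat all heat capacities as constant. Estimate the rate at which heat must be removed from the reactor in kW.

Q_out = 38.6 kW

Extent of reaction ξ = 0.782 × 84.7 / 2 = 33.118 mol/min
Reaction term: ξ·ΔH°_rxn = 33.118 × -92.7 = -3070 kJ/min
Sensible, feed 112→25 °C: -803.21 kJ/min
Outlet flows (mol/min): A 18.465, B 33.118
Sensible, products 25→188 °C: 1558.8 kJ/min
Q = ΔH = -2314.4 kJ/min = -38.573 kW
Heat removed = 38.573 kW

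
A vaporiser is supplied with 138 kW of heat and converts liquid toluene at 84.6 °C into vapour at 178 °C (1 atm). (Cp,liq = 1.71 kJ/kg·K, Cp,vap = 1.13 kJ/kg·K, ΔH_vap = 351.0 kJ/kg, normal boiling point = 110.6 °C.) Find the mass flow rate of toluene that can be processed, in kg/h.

ṁ = 1050 kg/h

Δh = 1.71×(110.6−84.6) + 351.0 + 1.13×(178−110.6) = 471.62 kJ/kg
Q = 138 kW = 138 kJ/s = 496800 kJ/h
ṁ = Q/Δh = 496800 / 471.62 = 1053.4 kg/h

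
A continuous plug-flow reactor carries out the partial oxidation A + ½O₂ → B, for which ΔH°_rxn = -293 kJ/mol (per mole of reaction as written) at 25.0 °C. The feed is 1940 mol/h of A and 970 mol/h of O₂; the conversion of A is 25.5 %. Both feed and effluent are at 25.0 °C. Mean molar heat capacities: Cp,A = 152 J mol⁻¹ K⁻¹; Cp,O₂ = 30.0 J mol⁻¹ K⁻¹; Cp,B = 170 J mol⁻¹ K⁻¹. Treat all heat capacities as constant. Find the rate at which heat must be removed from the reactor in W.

Extent of reaction ξ = 0.255 × 1940 = 494.7 mol/h
Reaction term: ξ·ΔH°_rxn = 494.7 × -293 = -144950 kJ/h
Q = ΔH = -144950 kJ/h = -40.263 kW
Heat removed = 40263 W

Q_out = 40300 W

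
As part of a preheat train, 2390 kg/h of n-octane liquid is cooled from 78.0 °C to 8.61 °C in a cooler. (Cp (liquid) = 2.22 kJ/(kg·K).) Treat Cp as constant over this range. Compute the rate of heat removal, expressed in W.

Q = ṁ·Cp·ΔT = 2390 × 2.22 × (8.61 − 78.0) = -368170 kJ/h
Converting: 368170 / 3600 s = 102.27 kW
Cooling duty = 102270 W

Q_c = 102000 W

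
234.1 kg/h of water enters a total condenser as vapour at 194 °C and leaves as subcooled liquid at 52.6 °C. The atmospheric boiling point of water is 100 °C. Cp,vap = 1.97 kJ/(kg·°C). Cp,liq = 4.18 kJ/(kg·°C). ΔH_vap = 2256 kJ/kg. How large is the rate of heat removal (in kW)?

Q_c = 172 kW

vapour 194→100 °C: -185.18 kJ/kg
condensation at 100 °C: -2256 kJ/kg
liquid 100→52.6 °C: -198.13 kJ/kg
Δh = -185.18 + -2256 + -198.13 = -2639.3 kJ/kg
Q = ṁ·Δh = 234.1 kg/h × -2639.3 kJ/kg = -617860 kJ/h
|Q| = 171.63 kW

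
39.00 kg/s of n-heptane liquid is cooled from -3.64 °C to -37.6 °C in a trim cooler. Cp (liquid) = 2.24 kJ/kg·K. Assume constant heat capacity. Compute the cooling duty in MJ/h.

Q = ṁ·Cp·ΔT = 39.00 × 2.24 × (-37.6 − -3.64) = -2966.7 kJ/s
Cooling duty = 10680 MJ/h

Q_c = 10700 MJ/h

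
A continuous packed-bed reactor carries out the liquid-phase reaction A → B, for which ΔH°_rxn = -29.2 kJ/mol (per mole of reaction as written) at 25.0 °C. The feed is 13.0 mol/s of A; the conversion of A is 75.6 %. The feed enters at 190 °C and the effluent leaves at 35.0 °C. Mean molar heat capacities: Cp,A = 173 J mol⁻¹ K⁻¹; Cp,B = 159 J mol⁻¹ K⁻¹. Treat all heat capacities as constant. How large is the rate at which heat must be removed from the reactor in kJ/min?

Extent of reaction ξ = 0.756 × 13.0 = 9.828 mol/s
Reaction term: ξ·ΔH°_rxn = 9.828 × -29.2 = -286.98 kJ/s
Sensible, feed 190→25 °C: -371.08 kJ/s
Outlet flows (mol/s): A 3.172, B 9.828
Sensible, products 25→35.0 °C: 21.114 kJ/s
Q = ΔH = -636.95 kJ/s = -636.95 kW
Heat removed = 38217 kJ/min

Q_out = 38200 kJ/min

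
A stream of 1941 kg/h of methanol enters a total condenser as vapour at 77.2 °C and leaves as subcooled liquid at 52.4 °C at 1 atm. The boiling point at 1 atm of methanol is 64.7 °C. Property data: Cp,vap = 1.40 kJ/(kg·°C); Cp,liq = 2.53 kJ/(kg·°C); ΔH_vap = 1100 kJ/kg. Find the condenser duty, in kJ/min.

Q_c = 37200 kJ/min

vapour 77.2→64.7 °C: -17.5 kJ/kg
condensation at 64.7 °C: -1100 kJ/kg
liquid 64.7→52.4 °C: -31.119 kJ/kg
Δh = -17.5 + -1100 + -31.119 = -1148.6 kJ/kg
Q = ṁ·Δh = 1941 kg/h × -1148.6 kJ/kg = -2.2295e+06 kJ/h
|Q| = 619.3 kW = 37158 kJ/min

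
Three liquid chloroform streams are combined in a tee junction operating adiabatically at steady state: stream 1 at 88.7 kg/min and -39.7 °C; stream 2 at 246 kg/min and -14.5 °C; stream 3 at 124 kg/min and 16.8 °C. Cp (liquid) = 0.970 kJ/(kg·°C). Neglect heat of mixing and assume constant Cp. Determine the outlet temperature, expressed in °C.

No heat crosses the boundary, so H_out = H_in.
T_out = Σ ṁᵢCp,ᵢTᵢ / Σ ṁᵢCp,ᵢ
      = -4855 / 444.94 = -10.912 °C

T_out = -10.9 °C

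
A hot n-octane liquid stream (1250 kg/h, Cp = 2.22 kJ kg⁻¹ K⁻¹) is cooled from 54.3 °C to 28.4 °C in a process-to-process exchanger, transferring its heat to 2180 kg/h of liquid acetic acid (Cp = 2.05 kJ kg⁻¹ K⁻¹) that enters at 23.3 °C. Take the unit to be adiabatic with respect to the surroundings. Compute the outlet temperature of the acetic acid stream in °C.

Heat released by hot stream: Q = 1250 × 2.22 × (54.3 − 28.4) = 71873 kJ/h
Energy balance on cold side (adiabatic exchanger): Q = ṁ_c·Cp_c·(T_c,out − T_c,in)
T_c,out = 23.3 + 71873/(2180 × 2.05) = 39.382 °C

T_c,out = 39.4 °C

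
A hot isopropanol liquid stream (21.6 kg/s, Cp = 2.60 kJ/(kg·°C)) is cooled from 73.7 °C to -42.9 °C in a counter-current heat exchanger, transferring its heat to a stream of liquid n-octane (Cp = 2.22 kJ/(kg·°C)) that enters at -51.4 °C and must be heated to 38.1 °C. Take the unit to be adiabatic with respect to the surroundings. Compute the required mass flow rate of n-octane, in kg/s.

ṁ_c = 33.0 kg/s

Heat released by hot stream: Q = 21.6 × 2.60 × (73.7 − -42.9) = 6548.3 kJ/s
Energy balance on cold side (adiabatic exchanger): Q = ṁ_c·Cp_c·(T_c,out − T_c,in)
ṁ_c = 6548.3 / [2.22 × (38.1 − -51.4)] = 32.957 kg/s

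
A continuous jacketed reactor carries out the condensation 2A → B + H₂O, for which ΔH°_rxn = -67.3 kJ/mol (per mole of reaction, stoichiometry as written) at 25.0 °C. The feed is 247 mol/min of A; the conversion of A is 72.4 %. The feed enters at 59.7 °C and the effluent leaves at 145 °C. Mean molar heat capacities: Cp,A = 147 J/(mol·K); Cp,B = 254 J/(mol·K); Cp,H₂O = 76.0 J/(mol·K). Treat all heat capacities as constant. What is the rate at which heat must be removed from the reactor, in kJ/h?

Extent of reaction ξ = 0.724 × 247 / 2 = 89.414 mol/min
Reaction term: ξ·ΔH°_rxn = 89.414 × -67.3 = -6017.6 kJ/min
Sensible, feed 59.7→25 °C: -1259.9 kJ/min
Outlet flows (mol/min): A 68.172, B 89.414, H₂O 89.414
Sensible, products 25→145 °C: 4743.3 kJ/min
Q = ΔH = -2534.1 kJ/min = -42.236 kW
Heat removed = 152050 kJ/h

Q_out = 152000 kJ/h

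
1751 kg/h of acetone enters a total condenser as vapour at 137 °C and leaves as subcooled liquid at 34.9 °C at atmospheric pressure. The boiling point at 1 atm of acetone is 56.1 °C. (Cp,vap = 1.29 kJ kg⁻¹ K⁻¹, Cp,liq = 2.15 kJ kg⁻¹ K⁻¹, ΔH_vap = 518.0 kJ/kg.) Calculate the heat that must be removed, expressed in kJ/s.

vapour 137→56.1 °C: -104.36 kJ/kg
condensation at 56.1 °C: -518 kJ/kg
liquid 56.1→34.9 °C: -45.58 kJ/kg
Δh = -104.36 + -518 + -45.58 = -667.94 kJ/kg
Q = ṁ·Δh = 1751 kg/h × -667.94 kJ/kg = -1.1696e+06 kJ/h
|Q| = 324.88 kW

Q_c = 325 kJ/s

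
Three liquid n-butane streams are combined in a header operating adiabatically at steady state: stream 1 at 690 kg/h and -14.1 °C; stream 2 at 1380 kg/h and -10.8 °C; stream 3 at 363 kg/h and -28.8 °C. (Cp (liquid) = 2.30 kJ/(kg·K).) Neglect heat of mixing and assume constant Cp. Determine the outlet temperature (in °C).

T_out = -14.4 °C

Adiabatic, steady state ⇒ Σ ṁᵢCp,ᵢ(T_out − Tᵢ) = 0
T_out = Σ ṁᵢCp,ᵢTᵢ / Σ ṁᵢCp,ᵢ
      = -80701 / 5595.9 = -14.421 °C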